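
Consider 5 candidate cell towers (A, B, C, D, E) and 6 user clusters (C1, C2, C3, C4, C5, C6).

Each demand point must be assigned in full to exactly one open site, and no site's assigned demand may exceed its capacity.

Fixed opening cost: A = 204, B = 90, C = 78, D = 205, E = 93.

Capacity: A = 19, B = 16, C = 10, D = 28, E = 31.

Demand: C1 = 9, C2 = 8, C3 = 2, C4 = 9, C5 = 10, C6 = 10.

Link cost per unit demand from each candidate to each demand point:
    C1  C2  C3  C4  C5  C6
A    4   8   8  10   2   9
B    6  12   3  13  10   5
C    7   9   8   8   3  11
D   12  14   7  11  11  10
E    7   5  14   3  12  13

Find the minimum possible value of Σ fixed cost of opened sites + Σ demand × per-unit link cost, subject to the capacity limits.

Open {B, C, E}; cheapest assignment that respects the capacities:
  B (cap 16, load 12): C3, C6 — cost 2×3 + 10×5 = 56
  C (cap 10, load 10): C5 — cost 10×3 = 30
  E (cap 31, load 26): C1, C2, C4 — cost 9×7 + 8×5 + 9×3 = 130
  Shipping 216, fixed 261 → total 477.
  Any other capacity-feasible assignment to {B, C, E} ships for at least 216.
Compare {A, B, E}: its best feasible assignment gives total 566.
Compare {A, E}: its best feasible assignment gives total 578.
Every other set of open sites that can feasibly serve all demand totals ≥ 566 even under its best assignment. Minimum: 477.

477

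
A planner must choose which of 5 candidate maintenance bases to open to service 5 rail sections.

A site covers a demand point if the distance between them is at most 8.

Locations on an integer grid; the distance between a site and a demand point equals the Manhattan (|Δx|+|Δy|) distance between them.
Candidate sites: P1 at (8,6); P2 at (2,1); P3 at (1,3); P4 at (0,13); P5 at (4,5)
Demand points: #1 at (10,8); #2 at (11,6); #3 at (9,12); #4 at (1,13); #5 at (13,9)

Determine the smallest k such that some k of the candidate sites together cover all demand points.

Coverage sets (demand points within 8 of each site):
  P1: {#1, #2, #3, #5}
  P2: {}
  P3: {}
  P4: {#4}
  P5: {#2}
No single site covers all 5 demand points.
But {P1, P4} covers everything, so the minimum is 2.

2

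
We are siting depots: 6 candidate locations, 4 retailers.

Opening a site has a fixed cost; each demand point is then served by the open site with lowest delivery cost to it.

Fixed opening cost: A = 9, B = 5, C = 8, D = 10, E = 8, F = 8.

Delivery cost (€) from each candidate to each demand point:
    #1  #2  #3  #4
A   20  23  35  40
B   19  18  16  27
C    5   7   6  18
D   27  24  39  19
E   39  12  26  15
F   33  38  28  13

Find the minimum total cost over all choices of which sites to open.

44

Open {C}: assign each demand point to its cheapest open site.
  #1→C 5, #2→C 7, #3→C 6, #4→C 18
  delivery cost 36, fixed 8 → total 44.
Compare {C, F}: delivery cost 31 + fixed 16 = 47.
Compare {B, C}: delivery cost 36 + fixed 13 = 49.
Compare {C, E}: delivery cost 33 + fixed 16 = 49.
All other subsets cost ≥ 47. Minimum total cost: 44.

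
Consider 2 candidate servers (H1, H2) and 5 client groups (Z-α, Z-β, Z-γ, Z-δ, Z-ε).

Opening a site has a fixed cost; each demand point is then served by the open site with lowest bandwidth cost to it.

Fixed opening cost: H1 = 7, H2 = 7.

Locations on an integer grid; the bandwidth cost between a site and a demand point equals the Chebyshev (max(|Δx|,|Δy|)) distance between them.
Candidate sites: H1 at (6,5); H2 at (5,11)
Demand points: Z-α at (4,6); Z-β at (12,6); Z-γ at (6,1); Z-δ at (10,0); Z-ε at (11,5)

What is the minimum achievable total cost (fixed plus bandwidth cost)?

Open {H1}: assign each demand point to its cheapest open site.
  Z-α→H1 2, Z-β→H1 6, Z-γ→H1 4, Z-δ→H1 5, Z-ε→H1 5
  bandwidth cost 22, fixed 7 → total 29.
Compare {H1, H2}: bandwidth cost 22 + fixed 14 = 36.
Compare {H2}: bandwidth cost 39 + fixed 7 = 46.

29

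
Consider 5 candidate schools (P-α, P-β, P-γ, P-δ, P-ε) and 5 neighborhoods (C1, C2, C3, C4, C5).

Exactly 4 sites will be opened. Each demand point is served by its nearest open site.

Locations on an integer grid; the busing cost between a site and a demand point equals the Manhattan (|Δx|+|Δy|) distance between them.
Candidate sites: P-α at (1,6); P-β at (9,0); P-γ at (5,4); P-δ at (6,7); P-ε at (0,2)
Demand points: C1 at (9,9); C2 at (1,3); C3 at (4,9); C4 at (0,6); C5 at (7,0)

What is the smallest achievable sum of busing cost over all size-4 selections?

Open {P-α, P-β, P-δ, P-ε}.
  C1→P-δ 5, C2→P-ε 2, C3→P-δ 4, C4→P-α 1, C5→P-β 2  ⇒ total 14.
Compare {P-α, P-β, P-γ, P-δ}: total 15.
Compare {P-β, P-γ, P-δ, P-ε}: total 17.
No size-4 selection does better; minimum is 14.

14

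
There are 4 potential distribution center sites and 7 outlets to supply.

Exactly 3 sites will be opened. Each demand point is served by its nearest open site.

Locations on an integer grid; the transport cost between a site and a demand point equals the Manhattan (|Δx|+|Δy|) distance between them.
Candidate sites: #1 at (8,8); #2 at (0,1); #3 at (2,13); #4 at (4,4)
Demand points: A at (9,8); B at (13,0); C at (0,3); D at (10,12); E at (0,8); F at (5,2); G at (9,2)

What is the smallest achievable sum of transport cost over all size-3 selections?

39

Open {#1, #2, #4}.
  A→#1 1, B→#1 13, C→#2 2, D→#1 6, E→#2 7, F→#4 3, G→#1 7  ⇒ total 39.
Compare {#1, #2, #3}: total 42.
Compare {#1, #3, #4}: total 42.
No size-3 selection does better; minimum is 39.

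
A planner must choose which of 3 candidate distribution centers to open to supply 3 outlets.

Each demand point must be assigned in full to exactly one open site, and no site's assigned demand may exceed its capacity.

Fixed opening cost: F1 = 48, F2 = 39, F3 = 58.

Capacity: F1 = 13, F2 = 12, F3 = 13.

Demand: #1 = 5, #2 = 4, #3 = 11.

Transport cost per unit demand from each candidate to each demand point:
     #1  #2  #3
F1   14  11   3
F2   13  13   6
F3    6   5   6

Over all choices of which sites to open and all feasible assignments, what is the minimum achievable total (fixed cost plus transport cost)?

189

Open {F1, F3}; cheapest assignment that respects the capacities:
  F1 (cap 13, load 11): #3 — cost 11×3 = 33
  F3 (cap 13, load 9): #1, #2 — cost 5×6 + 4×5 = 50
  Shipping 83, fixed 106 → total 189.
  Any other capacity-feasible assignment to {F1, F3} ships for at least 83.
Compare {F2, F3}: its best feasible assignment gives total 213.
Compare {F1, F2, F3}: its best feasible assignment gives total 228.
Every other set of open sites that can feasibly serve all demand totals ≥ 213 even under its best assignment. Minimum: 189.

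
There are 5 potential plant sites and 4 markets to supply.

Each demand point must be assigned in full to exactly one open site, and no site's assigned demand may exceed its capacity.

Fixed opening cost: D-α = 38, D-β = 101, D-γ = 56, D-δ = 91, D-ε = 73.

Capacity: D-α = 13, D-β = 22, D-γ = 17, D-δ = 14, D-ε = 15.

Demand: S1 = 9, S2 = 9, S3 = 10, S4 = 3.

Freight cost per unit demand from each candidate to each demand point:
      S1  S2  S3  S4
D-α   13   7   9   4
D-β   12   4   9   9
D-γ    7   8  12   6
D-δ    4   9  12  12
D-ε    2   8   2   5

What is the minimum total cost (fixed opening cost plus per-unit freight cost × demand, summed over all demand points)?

325

Open {D-α, D-γ, D-ε}; cheapest assignment that respects the capacities:
  D-α (cap 13, load 12): S2, S4 — cost 9×7 + 3×4 = 75
  D-γ (cap 17, load 9): S1 — cost 9×7 = 63
  D-ε (cap 15, load 10): S3 — cost 10×2 = 20
  Shipping 158, fixed 167 → total 325.
  Any other capacity-feasible assignment to {D-α, D-γ, D-ε} ships for at least 158.
Compare {D-β, D-ε}: its best feasible assignment gives total 333.
Compare {D-α, D-δ, D-ε}: its best feasible assignment gives total 333.
Every other set of open sites that can feasibly serve all demand totals ≥ 333 even under its best assignment. Minimum: 325.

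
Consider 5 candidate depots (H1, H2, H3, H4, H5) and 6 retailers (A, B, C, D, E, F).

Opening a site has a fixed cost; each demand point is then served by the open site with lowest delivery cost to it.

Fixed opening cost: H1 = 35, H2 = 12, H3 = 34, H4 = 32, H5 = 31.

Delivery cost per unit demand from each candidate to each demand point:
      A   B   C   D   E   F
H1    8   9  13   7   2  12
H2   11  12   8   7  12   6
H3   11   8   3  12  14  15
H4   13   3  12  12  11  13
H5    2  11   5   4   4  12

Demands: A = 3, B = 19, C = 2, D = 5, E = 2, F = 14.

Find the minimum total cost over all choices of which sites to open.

260

Open {H2, H4, H5}: assign each demand point to its cheapest open site.
  A→H5 3×2=6, B→H4 19×3=57, C→H5 2×5=10, D→H5 5×4=20, E→H5 2×4=8, F→H2 14×6=84
  delivery cost 185, fixed 75 → total 260.
Compare {H2, H3, H4, H5}: delivery cost 181 + fixed 109 = 290.
Compare {H2, H4}: delivery cost 247 + fixed 44 = 291.
Compare {H1, H2, H4, H5}: delivery cost 181 + fixed 110 = 291.
All other subsets cost ≥ 290. Minimum total cost: 260.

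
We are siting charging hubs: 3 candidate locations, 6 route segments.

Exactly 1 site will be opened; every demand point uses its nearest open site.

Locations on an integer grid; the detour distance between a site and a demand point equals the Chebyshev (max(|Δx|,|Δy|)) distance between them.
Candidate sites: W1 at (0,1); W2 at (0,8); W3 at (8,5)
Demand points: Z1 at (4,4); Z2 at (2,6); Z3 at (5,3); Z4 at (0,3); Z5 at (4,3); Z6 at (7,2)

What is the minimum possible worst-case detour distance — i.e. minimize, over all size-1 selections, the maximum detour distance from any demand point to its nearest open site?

Open {W1}.
  Farthest demand point is Z6 at detour distance 7 (to W1); all others are ≤ 7.
With {W2} the worst case is 7.
With {W3} the worst case is 8.
No size-1 selection achieves below 7.

7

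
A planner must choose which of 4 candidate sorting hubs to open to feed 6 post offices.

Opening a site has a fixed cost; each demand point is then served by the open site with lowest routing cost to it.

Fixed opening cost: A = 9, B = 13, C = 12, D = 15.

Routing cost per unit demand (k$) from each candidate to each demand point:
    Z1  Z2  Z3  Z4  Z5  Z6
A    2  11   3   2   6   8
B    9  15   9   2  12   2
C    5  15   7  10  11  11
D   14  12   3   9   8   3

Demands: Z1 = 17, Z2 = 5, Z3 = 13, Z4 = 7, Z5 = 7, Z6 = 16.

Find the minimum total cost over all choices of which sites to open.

Open {A, B}: assign each demand point to its cheapest open site.
  Z1→A 17×2=34, Z2→A 5×11=55, Z3→A 13×3=39, Z4→A 7×2=14, Z5→A 7×6=42, Z6→B 16×2=32
  routing cost 216, fixed 22 → total 238.
Compare {A, B, C}: routing cost 216 + fixed 34 = 250.
Compare {A, B, D}: routing cost 216 + fixed 37 = 253.
Compare {A, D}: routing cost 232 + fixed 24 = 256.
All other subsets cost ≥ 250. Minimum total cost: 238.

238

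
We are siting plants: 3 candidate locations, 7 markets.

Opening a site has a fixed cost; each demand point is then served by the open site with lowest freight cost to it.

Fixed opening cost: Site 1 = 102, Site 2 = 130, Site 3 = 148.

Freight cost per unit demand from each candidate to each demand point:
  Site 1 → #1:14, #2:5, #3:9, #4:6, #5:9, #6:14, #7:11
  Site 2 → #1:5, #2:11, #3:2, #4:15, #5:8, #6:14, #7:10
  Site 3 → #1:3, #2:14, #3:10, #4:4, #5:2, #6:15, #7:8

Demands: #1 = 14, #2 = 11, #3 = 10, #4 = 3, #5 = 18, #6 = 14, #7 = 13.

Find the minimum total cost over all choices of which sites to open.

785

Open {Site 1, Site 3}: assign each demand point to its cheapest open site.
  #1→Site 3 14×3=42, #2→Site 1 11×5=55, #3→Site 1 10×9=90, #4→Site 3 3×4=12, #5→Site 3 18×2=36, #6→Site 1 14×14=196, #7→Site 3 13×8=104
  freight cost 535, fixed 250 → total 785.
Compare {Site 3}: freight cost 658 + fixed 148 = 806.
Compare {Site 2, Site 3}: freight cost 531 + fixed 278 = 809.
Compare {Site 1, Site 2, Site 3}: freight cost 465 + fixed 380 = 845.
All other subsets cost ≥ 806. Minimum total cost: 785.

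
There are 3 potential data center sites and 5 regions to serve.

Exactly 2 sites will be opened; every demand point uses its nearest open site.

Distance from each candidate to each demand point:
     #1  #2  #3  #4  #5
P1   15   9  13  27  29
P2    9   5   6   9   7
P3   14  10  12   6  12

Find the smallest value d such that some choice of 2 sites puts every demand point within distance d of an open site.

9

Open {P1, P2}.
  Farthest demand point is #1 at distance 9 (to P2); all others are ≤ 9.
With {P2, P3} the worst case is 9.
With {P1, P3} the worst case is 14.
No size-2 selection achieves below 9.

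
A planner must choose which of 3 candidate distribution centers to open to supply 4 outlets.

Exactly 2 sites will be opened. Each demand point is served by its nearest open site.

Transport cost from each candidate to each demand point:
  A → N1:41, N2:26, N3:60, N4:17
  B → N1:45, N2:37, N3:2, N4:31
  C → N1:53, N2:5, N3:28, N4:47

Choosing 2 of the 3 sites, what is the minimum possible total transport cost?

Open {B, C}.
  N1→B 45, N2→C 5, N3→B 2, N4→B 31  ⇒ total 83.
Compare {A, B}: total 86.
Compare {A, C}: total 91.

83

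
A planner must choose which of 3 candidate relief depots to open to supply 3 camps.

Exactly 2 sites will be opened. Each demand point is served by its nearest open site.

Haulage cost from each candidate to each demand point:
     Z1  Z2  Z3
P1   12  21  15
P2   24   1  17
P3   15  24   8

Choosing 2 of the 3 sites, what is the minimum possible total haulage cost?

Open {P2, P3}.
  Z1→P3 15, Z2→P2 1, Z3→P3 8  ⇒ total 24.
Compare {P1, P2}: total 28.
Compare {P1, P3}: total 41.

24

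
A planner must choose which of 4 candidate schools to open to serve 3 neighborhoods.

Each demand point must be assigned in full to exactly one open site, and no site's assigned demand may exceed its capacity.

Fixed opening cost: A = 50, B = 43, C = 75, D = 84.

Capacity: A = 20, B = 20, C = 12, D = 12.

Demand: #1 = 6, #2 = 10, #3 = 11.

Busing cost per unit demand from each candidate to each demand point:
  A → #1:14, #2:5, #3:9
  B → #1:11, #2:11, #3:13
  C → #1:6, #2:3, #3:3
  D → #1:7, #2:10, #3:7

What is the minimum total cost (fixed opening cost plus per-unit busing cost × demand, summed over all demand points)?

Open {A, C}; cheapest assignment that respects the capacities:
  A (cap 20, load 16): #1, #2 — cost 6×14 + 10×5 = 134
  C (cap 12, load 11): #3 — cost 11×3 = 33
  Shipping 167, fixed 125 → total 292.
  Any other capacity-feasible assignment to {A, C} ships for at least 167.
Compare {A, B, C}: its best feasible assignment gives total 317.
Compare {B, C}: its best feasible assignment gives total 327.
Every other set of open sites that can feasibly serve all demand totals ≥ 317 even under its best assignment. Minimum: 292.

292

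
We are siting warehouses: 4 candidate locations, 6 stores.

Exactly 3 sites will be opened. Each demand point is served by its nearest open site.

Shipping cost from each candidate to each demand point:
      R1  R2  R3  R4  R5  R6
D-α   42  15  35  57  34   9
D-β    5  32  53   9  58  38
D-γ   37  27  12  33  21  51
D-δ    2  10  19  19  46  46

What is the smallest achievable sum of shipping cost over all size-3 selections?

Open {D-α, D-β, D-γ}.
  R1→D-β 5, R2→D-α 15, R3→D-γ 12, R4→D-β 9, R5→D-γ 21, R6→D-α 9  ⇒ total 71.
Compare {D-α, D-γ, D-δ}: total 73.
Compare {D-α, D-β, D-δ}: total 83.
No size-3 selection does better; minimum is 71.

71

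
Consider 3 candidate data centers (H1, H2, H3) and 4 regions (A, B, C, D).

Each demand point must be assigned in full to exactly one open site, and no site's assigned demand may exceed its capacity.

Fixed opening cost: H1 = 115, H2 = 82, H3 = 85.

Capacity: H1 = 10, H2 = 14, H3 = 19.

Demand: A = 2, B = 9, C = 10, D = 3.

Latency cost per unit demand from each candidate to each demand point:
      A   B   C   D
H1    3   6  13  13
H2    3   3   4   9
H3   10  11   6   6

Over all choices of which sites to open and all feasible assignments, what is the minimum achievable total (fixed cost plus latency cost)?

Open {H2, H3}; cheapest assignment that respects the capacities:
  H2 (cap 14, load 11): A, B — cost 2×3 + 9×3 = 33
  H3 (cap 19, load 13): C, D — cost 10×6 + 3×6 = 78
  Shipping 111, fixed 167 → total 278.
  Any other capacity-feasible assignment to {H2, H3} ships for at least 111.
Compare {H1, H3}: its best feasible assignment gives total 352.
Compare {H1, H2}: its best feasible assignment gives total 387.
Every other set of open sites that can feasibly serve all demand totals ≥ 352 even under its best assignment. Minimum: 278.

278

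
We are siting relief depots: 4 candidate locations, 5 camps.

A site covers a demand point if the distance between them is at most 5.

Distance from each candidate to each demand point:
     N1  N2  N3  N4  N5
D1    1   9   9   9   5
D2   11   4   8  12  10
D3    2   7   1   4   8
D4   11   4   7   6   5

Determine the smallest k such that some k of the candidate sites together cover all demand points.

2

Coverage sets (demand points within 5 of each site):
  D1: {N1, N5}
  D2: {N2}
  D3: {N1, N3, N4}
  D4: {N2, N5}
No single site covers all 5 demand points.
But {D3, D4} covers everything, so the minimum is 2.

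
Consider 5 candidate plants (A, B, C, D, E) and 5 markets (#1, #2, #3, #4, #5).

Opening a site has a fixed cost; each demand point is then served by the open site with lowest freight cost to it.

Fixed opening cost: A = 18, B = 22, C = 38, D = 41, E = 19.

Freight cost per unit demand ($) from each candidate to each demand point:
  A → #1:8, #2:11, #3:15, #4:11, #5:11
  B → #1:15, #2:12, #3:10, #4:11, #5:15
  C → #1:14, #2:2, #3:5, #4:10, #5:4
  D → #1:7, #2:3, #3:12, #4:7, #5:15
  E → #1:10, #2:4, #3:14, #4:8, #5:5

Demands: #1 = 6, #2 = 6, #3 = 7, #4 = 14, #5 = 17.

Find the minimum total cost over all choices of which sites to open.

Open {C, D}: assign each demand point to its cheapest open site.
  #1→D 6×7=42, #2→C 6×2=12, #3→C 7×5=35, #4→D 14×7=98, #5→C 17×4=68
  freight cost 255, fixed 79 → total 334.
Compare {C, E}: freight cost 287 + fixed 57 = 344.
Compare {A, C, E}: freight cost 275 + fixed 75 = 350.
Compare {A, C, D}: freight cost 255 + fixed 97 = 352.
All other subsets cost ≥ 344. Minimum total cost: 334.

334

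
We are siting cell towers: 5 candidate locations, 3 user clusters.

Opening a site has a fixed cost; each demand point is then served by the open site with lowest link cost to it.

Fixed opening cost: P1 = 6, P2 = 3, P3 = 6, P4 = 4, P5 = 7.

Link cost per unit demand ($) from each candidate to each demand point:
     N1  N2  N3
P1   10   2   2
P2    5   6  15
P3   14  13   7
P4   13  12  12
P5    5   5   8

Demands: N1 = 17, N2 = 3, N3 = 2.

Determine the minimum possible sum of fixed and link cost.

104

Open {P1, P2}: assign each demand point to its cheapest open site.
  N1→P2 17×5=85, N2→P1 3×2=6, N3→P1 2×2=4
  link cost 95, fixed 9 → total 104.
Compare {P1, P5}: link cost 95 + fixed 13 = 108.
Compare {P1, P2, P4}: link cost 95 + fixed 13 = 108.
Compare {P1, P2, P3}: link cost 95 + fixed 15 = 110.
All other subsets cost ≥ 108. Minimum total cost: 104.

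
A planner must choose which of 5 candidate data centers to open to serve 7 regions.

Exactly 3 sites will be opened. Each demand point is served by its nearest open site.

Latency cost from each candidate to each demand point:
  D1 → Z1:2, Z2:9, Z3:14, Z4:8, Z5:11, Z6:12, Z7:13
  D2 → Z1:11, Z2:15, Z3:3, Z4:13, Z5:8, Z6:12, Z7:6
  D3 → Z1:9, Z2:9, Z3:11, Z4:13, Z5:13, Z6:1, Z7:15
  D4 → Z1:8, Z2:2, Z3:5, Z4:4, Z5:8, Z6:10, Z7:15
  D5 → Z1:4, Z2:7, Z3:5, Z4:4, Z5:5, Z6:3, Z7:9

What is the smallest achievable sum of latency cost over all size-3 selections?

27

Open {D2, D4, D5}.
  Z1→D5 4, Z2→D4 2, Z3→D2 3, Z4→D4 4, Z5→D5 5, Z6→D5 3, Z7→D2 6  ⇒ total 27.
Compare {D1, D2, D5}: total 30.
Compare {D1, D4, D5}: total 30.
No size-3 selection does better; minimum is 27.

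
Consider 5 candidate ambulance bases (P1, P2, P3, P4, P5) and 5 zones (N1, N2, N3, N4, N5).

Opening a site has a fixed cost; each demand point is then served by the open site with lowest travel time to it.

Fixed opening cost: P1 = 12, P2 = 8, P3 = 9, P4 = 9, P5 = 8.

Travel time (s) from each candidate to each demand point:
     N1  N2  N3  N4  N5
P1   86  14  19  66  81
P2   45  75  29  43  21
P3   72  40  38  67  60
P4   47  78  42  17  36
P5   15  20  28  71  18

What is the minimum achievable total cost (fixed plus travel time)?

112

Open {P1, P4, P5}: assign each demand point to its cheapest open site.
  N1→P5 15, N2→P1 14, N3→P1 19, N4→P4 17, N5→P5 18
  travel time 83, fixed 29 → total 112.
Compare {P4, P5}: travel time 98 + fixed 17 = 115.
Compare {P1, P2, P4, P5}: travel time 83 + fixed 37 = 120.
Compare {P1, P3, P4, P5}: travel time 83 + fixed 38 = 121.
All other subsets cost ≥ 115. Minimum total cost: 112.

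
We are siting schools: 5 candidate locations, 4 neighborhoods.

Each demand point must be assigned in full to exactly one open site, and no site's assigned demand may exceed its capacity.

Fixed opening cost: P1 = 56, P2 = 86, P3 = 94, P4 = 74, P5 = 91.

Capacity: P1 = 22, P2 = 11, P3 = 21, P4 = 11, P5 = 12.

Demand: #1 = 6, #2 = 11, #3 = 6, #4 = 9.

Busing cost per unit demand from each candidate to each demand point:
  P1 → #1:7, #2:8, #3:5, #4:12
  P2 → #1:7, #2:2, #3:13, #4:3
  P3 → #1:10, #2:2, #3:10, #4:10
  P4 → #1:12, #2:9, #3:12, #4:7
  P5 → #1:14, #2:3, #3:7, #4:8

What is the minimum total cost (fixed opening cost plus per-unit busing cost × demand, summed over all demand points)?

Open {P1, P3}; cheapest assignment that respects the capacities:
  P1 (cap 22, load 12): #1, #3 — cost 6×7 + 6×5 = 72
  P3 (cap 21, load 20): #2, #4 — cost 11×2 + 9×10 = 112
  Shipping 184, fixed 150 → total 334.
  Any other capacity-feasible assignment to {P1, P3} ships for at least 184.
Compare {P1, P2}: its best feasible assignment gives total 344.
Compare {P1, P2, P3}: its best feasible assignment gives total 357.
Every other set of open sites that can feasibly serve all demand totals ≥ 344 even under its best assignment. Minimum: 334.

334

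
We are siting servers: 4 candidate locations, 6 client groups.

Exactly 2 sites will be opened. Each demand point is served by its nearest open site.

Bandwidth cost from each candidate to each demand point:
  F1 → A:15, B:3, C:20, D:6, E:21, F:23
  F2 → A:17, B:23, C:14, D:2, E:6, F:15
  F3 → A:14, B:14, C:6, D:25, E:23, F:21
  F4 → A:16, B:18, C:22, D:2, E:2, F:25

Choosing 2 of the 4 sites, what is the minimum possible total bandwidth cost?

55

Open {F1, F2}.
  A→F1 15, B→F1 3, C→F2 14, D→F2 2, E→F2 6, F→F2 15  ⇒ total 55.
Compare {F2, F3}: total 57.
Compare {F3, F4}: total 59.
No size-2 selection does better; minimum is 55.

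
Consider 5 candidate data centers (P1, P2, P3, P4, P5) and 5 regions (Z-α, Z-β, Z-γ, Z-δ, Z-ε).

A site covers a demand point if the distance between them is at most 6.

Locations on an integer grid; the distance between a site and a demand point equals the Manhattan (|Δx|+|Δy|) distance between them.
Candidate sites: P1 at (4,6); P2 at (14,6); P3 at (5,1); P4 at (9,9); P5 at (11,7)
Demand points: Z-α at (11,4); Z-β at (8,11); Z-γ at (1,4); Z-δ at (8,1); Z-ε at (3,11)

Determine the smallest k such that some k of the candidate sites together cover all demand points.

Coverage sets (demand points within 6 of each site):
  P1: {Z-γ, Z-ε}
  P2: {Z-α}
  P3: {Z-δ}
  P4: {Z-β}
  P5: {Z-α}
No 3 sites suffice: every size-3 union leaves at least one demand point uncovered.
But {P1, P2, P3, P4} covers everything, so the minimum is 4.

4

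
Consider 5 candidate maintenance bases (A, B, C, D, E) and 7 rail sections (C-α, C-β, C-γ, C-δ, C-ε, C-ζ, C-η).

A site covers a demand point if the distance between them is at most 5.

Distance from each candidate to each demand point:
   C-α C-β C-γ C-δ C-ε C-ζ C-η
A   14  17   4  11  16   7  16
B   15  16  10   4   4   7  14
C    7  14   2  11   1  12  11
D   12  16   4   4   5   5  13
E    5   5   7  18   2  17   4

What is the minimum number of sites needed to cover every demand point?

2

Coverage sets (demand points within 5 of each site):
  A: {C-γ}
  B: {C-δ, C-ε}
  C: {C-γ, C-ε}
  D: {C-γ, C-δ, C-ε, C-ζ}
  E: {C-α, C-β, C-ε, C-η}
No single site covers all 7 demand points.
But {D, E} covers everything, so the minimum is 2.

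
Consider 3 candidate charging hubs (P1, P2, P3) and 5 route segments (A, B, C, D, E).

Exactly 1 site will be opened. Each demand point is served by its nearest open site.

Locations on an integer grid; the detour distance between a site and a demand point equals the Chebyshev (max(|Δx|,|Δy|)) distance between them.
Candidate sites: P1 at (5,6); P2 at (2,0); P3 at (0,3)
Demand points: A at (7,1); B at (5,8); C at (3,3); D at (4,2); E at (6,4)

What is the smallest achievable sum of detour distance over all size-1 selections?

Open {P1}.
  A→P1 5, B→P1 2, C→P1 3, D→P1 4, E→P1 2  ⇒ total 16.
Compare {P2}: total 22.
Compare {P3}: total 25.

16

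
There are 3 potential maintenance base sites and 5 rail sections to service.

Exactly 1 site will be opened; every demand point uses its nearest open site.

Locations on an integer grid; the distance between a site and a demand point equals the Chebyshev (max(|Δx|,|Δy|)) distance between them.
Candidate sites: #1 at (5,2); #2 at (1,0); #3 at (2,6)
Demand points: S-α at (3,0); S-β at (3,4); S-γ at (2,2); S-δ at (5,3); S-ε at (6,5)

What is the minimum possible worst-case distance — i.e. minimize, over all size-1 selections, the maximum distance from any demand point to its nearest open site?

Open {#1}.
  Farthest demand point is S-γ at distance 3 (to #1); all others are ≤ 3.
With {#2} the worst case is 5.
With {#3} the worst case is 6.
No size-1 selection achieves below 3.

3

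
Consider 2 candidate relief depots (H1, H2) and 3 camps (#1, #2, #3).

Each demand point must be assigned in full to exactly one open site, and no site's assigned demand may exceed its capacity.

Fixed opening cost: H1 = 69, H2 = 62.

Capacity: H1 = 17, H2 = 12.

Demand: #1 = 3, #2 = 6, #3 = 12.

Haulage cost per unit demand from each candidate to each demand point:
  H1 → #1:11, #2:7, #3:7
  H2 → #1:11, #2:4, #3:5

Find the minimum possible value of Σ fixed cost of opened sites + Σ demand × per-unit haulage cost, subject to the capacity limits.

266

Open {H1, H2}; cheapest assignment that respects the capacities:
  H1 (cap 17, load 9): #1, #2 — cost 3×11 + 6×7 = 75
  H2 (cap 12, load 12): #3 — cost 12×5 = 60
  Shipping 135, fixed 131 → total 266.
  Any other capacity-feasible assignment to {H1, H2} ships for at least 135.
Total demand is 21 and no other set of sites has combined capacity ≥ 21, so {H1, H2} is the only feasible choice of open sites. Minimum: 266.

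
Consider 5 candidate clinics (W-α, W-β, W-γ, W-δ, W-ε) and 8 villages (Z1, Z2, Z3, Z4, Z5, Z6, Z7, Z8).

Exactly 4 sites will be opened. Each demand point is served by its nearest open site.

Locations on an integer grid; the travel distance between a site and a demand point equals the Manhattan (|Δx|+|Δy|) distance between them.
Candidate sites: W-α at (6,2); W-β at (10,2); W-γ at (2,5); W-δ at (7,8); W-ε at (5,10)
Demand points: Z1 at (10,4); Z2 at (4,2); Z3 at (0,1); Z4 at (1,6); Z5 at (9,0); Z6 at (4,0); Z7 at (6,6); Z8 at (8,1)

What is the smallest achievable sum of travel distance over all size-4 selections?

25

Open {W-α, W-β, W-γ, W-δ}.
  Z1→W-β 2, Z2→W-α 2, Z3→W-γ 6, Z4→W-γ 2, Z5→W-β 3, Z6→W-α 4, Z7→W-δ 3, Z8→W-α 3  ⇒ total 25.
Compare {W-α, W-β, W-γ, W-ε}: total 26.
Compare {W-α, W-γ, W-δ, W-ε}: total 31.
No size-4 selection does better; minimum is 25.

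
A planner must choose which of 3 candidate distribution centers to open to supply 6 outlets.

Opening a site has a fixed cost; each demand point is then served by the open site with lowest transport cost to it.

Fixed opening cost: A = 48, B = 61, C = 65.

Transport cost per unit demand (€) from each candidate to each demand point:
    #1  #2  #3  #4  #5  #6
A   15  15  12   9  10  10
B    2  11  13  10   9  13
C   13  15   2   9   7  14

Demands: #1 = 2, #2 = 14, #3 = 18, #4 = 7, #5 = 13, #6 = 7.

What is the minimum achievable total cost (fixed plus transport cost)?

565

Open {B, C}: assign each demand point to its cheapest open site.
  #1→B 2×2=4, #2→B 14×11=154, #3→C 18×2=36, #4→C 7×9=63, #5→C 13×7=91, #6→B 7×13=91
  transport cost 439, fixed 126 → total 565.
Compare {C}: transport cost 524 + fixed 65 = 589.
Compare {A, B, C}: transport cost 418 + fixed 174 = 592.
Compare {A, C}: transport cost 496 + fixed 113 = 609.
All other subsets cost ≥ 589. Minimum total cost: 565.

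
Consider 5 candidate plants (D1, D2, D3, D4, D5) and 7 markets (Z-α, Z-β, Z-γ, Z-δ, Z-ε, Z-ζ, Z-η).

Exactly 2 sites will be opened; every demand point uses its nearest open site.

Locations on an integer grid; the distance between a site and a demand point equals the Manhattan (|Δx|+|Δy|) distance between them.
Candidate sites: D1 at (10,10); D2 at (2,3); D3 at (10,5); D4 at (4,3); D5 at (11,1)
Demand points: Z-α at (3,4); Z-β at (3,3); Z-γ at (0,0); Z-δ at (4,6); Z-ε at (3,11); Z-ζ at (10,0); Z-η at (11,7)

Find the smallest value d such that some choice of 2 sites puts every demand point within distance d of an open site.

Open {D1, D4}.
  Farthest demand point is Z-ζ at distance 9 (to D4); all others are ≤ 9.
With {D2, D3} the worst case is 9.
With {D2, D5} the worst case is 9.
No size-2 selection achieves below 9.

9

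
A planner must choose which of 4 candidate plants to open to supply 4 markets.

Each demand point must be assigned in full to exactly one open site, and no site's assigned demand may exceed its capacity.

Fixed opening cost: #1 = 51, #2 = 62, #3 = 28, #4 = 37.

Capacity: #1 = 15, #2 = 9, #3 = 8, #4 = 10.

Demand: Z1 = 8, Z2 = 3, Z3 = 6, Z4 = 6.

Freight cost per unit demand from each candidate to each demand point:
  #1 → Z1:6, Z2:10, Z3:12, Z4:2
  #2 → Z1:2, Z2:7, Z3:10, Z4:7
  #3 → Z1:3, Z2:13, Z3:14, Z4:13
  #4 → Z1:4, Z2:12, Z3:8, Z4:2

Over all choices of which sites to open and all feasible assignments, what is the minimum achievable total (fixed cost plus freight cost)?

Open {#1, #3}; cheapest assignment that respects the capacities:
  #1 (cap 15, load 15): Z2, Z3, Z4 — cost 3×10 + 6×12 + 6×2 = 114
  #3 (cap 8, load 8): Z1 — cost 8×3 = 24
  Shipping 138, fixed 79 → total 217.
  Any other capacity-feasible assignment to {#1, #3} ships for at least 138.
Compare {#1, #3, #4}: its best feasible assignment gives total 230.
Compare {#1, #4}: its best feasible assignment gives total 232.
Every other set of open sites that can feasibly serve all demand totals ≥ 230 even under its best assignment. Minimum: 217.

217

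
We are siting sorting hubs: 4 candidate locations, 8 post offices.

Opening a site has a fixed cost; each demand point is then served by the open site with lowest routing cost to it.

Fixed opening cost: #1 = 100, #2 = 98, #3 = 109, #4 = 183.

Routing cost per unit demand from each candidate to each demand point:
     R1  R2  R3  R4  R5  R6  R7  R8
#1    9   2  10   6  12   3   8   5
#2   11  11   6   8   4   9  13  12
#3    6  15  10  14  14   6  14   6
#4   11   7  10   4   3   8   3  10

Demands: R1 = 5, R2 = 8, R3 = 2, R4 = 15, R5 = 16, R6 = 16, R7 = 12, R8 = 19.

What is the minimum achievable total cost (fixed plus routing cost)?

651

Open {#1, #4}: assign each demand point to its cheapest open site.
  R1→#1 5×9=45, R2→#1 8×2=16, R3→#1 2×10=20, R4→#4 15×4=60, R5→#4 16×3=48, R6→#1 16×3=48, R7→#4 12×3=36, R8→#1 19×5=95
  routing cost 368, fixed 283 → total 651.
Compare {#1, #2}: routing cost 466 + fixed 198 = 664.
Compare {#1}: routing cost 602 + fixed 100 = 702.
Compare {#1, #2, #4}: routing cost 360 + fixed 381 = 741.
All other subsets cost ≥ 664. Minimum total cost: 651.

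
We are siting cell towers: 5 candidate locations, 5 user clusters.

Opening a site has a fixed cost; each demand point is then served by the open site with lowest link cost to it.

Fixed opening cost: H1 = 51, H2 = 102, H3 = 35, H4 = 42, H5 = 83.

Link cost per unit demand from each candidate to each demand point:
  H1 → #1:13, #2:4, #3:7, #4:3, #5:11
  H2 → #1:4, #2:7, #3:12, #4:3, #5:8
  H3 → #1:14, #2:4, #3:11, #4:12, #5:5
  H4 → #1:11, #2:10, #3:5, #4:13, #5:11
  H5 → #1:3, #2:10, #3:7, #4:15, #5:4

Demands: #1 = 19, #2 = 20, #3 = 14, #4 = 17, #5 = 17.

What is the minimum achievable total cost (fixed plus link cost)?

488

Open {H1, H5}: assign each demand point to its cheapest open site.
  #1→H5 19×3=57, #2→H1 20×4=80, #3→H1 14×7=98, #4→H1 17×3=51, #5→H5 17×4=68
  link cost 354, fixed 134 → total 488.
Compare {H1, H4, H5}: link cost 326 + fixed 176 = 502.
Compare {H1, H3, H5}: link cost 354 + fixed 169 = 523.
Compare {H1, H3, H4, H5}: link cost 326 + fixed 211 = 537.
All other subsets cost ≥ 502. Minimum total cost: 488.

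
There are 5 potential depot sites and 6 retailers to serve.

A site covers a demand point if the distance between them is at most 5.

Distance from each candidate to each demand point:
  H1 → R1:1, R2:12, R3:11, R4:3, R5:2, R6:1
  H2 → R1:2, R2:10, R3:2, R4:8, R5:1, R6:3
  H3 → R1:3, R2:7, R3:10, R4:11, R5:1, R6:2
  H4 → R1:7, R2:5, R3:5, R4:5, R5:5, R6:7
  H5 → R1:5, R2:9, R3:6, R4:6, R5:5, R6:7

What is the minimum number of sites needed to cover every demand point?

Coverage sets (demand points within 5 of each site):
  H1: {R1, R4, R5, R6}
  H2: {R1, R3, R5, R6}
  H3: {R1, R5, R6}
  H4: {R2, R3, R4, R5}
  H5: {R1, R5}
No single site covers all 6 demand points.
But {H1, H4} covers everything, so the minimum is 2.

2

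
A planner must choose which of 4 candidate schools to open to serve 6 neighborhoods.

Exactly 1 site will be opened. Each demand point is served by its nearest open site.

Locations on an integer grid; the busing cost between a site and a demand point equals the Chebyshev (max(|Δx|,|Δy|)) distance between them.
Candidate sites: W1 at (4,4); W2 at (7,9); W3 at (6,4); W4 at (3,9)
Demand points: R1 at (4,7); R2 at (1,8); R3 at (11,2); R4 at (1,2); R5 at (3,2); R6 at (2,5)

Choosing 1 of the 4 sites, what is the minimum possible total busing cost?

21

Open {W1}.
  R1→W1 3, R2→W1 4, R3→W1 7, R4→W1 3, R5→W1 2, R6→W1 2  ⇒ total 21.
Compare {W3}: total 25.
Compare {W4}: total 30.
No size-1 selection does better; minimum is 21.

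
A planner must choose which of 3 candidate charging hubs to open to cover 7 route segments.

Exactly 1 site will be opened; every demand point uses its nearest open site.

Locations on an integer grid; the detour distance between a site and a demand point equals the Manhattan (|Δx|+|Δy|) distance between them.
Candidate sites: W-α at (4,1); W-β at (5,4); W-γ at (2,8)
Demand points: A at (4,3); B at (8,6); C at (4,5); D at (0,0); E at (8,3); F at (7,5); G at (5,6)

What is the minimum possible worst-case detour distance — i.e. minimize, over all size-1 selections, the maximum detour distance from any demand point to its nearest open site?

Open {W-α}.
  Farthest demand point is B at detour distance 9 (to W-α); all others are ≤ 9.
With {W-β} the worst case is 9.
With {W-γ} the worst case is 11.
No size-1 selection achieves below 9.

9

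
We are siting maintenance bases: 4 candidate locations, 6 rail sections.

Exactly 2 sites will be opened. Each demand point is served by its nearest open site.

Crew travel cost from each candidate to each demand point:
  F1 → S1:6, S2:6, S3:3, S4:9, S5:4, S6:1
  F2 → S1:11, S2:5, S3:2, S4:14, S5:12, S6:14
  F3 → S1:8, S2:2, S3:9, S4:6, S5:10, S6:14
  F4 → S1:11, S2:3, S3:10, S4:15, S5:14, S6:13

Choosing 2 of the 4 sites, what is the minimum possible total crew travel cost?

22

Open {F1, F3}.
  S1→F1 6, S2→F3 2, S3→F1 3, S4→F3 6, S5→F1 4, S6→F1 1  ⇒ total 22.
Compare {F1, F4}: total 26.
Compare {F1, F2}: total 27.
No size-2 selection does better; minimum is 22.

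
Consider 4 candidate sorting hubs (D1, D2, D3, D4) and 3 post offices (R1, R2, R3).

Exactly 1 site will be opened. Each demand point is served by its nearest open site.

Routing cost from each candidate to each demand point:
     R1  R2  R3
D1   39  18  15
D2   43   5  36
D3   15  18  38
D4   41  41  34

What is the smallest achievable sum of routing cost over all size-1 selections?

71

Open {D3}.
  R1→D3 15, R2→D3 18, R3→D3 38  ⇒ total 71.
Compare {D1}: total 72.
Compare {D2}: total 84.
No size-1 selection does better; minimum is 71.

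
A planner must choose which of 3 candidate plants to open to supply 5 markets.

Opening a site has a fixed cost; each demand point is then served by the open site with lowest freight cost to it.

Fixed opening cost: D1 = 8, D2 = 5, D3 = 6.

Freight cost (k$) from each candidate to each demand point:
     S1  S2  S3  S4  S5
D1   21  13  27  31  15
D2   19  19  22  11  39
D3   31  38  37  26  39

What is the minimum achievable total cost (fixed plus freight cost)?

93

Open {D1, D2}: assign each demand point to its cheapest open site.
  S1→D2 19, S2→D1 13, S3→D2 22, S4→D2 11, S5→D1 15
  freight cost 80, fixed 13 → total 93.
Compare {D1, D2, D3}: freight cost 80 + fixed 19 = 99.
Compare {D1}: freight cost 107 + fixed 8 = 115.
Compare {D2}: freight cost 110 + fixed 5 = 115.
All other subsets cost ≥ 99. Minimum total cost: 93.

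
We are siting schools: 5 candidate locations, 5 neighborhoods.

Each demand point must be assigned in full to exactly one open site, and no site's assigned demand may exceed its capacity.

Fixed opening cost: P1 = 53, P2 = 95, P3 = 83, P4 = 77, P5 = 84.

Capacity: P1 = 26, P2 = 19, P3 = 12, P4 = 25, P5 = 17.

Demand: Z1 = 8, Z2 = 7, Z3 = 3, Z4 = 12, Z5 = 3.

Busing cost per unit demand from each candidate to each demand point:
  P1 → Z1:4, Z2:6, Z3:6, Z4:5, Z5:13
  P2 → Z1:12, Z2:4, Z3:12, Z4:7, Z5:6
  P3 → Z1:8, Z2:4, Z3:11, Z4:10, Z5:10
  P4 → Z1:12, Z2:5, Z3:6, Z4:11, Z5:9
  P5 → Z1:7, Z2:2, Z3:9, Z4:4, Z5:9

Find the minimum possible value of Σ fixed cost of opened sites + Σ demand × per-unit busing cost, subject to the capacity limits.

288

Open {P1, P5}; cheapest assignment that respects the capacities:
  P1 (cap 26, load 23): Z1, Z3, Z4 — cost 8×4 + 3×6 + 12×5 = 110
  P5 (cap 17, load 10): Z2, Z5 — cost 7×2 + 3×9 = 41
  Shipping 151, fixed 137 → total 288.
  Any other capacity-feasible assignment to {P1, P5} ships for at least 151.
Compare {P1, P4}: its best feasible assignment gives total 302.
Compare {P1, P2}: its best feasible assignment gives total 304.
Every other set of open sites that can feasibly serve all demand totals ≥ 302 even under its best assignment. Minimum: 288.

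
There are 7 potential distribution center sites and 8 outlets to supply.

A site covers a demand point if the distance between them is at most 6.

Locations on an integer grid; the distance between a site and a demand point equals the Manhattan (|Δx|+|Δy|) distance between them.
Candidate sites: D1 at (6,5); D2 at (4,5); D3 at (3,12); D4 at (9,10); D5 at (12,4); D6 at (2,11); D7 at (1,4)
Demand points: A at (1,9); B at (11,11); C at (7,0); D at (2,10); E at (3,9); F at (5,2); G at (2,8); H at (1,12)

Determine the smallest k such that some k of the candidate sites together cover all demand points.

Coverage sets (demand points within 6 of each site):
  D1: {C, F}
  D2: {E, F, G}
  D3: {A, D, E, G, H}
  D4: {B}
  D5: {}
  D6: {A, D, E, G, H}
  D7: {A, F, G}
No 2 sites suffice: every size-2 union leaves at least one demand point uncovered.
But {D1, D3, D4} covers everything, so the minimum is 3.

3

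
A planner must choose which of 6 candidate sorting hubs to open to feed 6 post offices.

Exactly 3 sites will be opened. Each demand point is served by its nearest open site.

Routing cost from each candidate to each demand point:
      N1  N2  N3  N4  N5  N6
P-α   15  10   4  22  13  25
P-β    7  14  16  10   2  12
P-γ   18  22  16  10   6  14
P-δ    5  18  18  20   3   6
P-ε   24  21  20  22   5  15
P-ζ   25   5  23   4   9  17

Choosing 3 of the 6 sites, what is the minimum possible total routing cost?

27

Open {P-α, P-δ, P-ζ}.
  N1→P-δ 5, N2→P-ζ 5, N3→P-α 4, N4→P-ζ 4, N5→P-δ 3, N6→P-δ 6  ⇒ total 27.
Compare {P-α, P-β, P-ζ}: total 34.
Compare {P-α, P-β, P-δ}: total 37.
No size-3 selection does better; minimum is 27.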